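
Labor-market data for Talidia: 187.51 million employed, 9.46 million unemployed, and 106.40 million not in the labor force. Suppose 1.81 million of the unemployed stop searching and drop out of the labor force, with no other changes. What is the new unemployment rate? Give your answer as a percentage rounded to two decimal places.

New unemployment rate ≈ 3.92%.

Initially, labor force = 187.51 + 9.46 = 196.97 million, so u = 9.46/196.97 = 4.80%.
After the change, unemployed and labor force both fall by 1.81 → E = 187.51, U = 7.65, labor force = 195.16 million.
New unemployment rate = 7.65 / 195.16 = 3.92%.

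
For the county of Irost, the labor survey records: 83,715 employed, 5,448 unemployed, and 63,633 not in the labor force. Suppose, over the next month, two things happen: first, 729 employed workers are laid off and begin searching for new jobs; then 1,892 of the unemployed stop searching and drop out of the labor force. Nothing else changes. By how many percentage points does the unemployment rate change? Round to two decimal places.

Initially, labor force = 83,715 + 5,448 = 89,163, so u = 5,448/89,163 = 6.11%.
After the first change, employed falls and unemployed rises by 729; labor force unchanged → E = 82,986, U = 6,177, labor force = 89,163.
After the second change, unemployed and labor force both fall by 1,892 → E = 82,986, U = 4,285, labor force = 87,271.
New unemployment rate = 4,285 / 87,271 = 4.91%.
Change = 4.91% − 6.11% = −1.20 percentage points.

The unemployment rate changes by −1.20 percentage points.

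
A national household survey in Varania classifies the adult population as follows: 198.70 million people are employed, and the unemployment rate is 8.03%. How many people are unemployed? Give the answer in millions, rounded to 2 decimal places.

About 17.35 million are unemployed.

Let U be the number unemployed. The labor force is E + U, and U/(E+U) = 0.0803.
So U = 0.0803 × 198.70 / (1 − 0.0803) = 15.9556 / 0.9197 ≈ 17.35 million.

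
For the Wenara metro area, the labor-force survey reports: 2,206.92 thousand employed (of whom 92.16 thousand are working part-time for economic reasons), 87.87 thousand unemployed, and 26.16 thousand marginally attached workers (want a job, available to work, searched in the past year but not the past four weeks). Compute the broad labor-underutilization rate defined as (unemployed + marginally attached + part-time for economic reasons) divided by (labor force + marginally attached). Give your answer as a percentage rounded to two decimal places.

Broad underutilization rate ≈ 8.88%.

Labor force = 2,206.92 + 87.87 = 2,294.79 thousand.
Numerator = 87.87 + 26.16 + 92.16 = 206.19 thousand.
Denominator = 2,294.79 + 26.16 = 2,320.95 thousand.
Broad rate = 206.19 / 2,320.95 = 8.88%.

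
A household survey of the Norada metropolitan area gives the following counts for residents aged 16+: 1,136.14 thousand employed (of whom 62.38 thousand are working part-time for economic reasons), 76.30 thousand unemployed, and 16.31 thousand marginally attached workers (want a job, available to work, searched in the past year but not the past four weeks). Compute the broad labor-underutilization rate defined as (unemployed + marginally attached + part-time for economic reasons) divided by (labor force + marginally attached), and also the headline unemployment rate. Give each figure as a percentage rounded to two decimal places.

Broad underutilization rate ≈ 12.61%; headline unemployment rate ≈ 6.29%.

Labor force = 1,136.14 + 76.30 = 1,212.44 thousand.
Numerator = 76.30 + 16.31 + 62.38 = 154.99 thousand.
Denominator = 1,212.44 + 16.31 = 1,228.75 thousand.
Broad rate = 154.99 / 1,228.75 = 12.61%.
Headline unemployment rate = 76.30 / 1,212.44 = 6.29%.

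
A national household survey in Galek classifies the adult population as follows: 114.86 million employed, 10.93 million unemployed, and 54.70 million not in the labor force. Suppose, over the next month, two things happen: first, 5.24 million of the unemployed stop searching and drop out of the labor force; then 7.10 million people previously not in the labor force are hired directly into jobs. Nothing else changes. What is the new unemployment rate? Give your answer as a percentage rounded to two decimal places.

New unemployment rate ≈ 4.46%.

Initially, labor force = 114.86 + 10.93 = 125.79 million, so u = 10.93/125.79 = 8.69%.
After the first change, unemployed and labor force both fall by 5.24 → E = 114.86, U = 5.69, labor force = 120.55 million.
After the second change, employed and labor force both rise by 7.10; unemployed unchanged → E = 121.96, U = 5.69, labor force = 127.65 million.
New unemployment rate = 5.69 / 127.65 = 4.46%.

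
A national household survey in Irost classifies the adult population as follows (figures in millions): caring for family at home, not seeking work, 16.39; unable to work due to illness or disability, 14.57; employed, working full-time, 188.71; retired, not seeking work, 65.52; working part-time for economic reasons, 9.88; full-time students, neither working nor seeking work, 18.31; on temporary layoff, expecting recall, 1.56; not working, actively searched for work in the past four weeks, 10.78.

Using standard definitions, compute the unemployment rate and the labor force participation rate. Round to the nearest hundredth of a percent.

Employed = 188.71 + 9.88 = 198.59 million (anyone who worked, including part-time for economic reasons, counts as employed).
Unemployed = 1.56 + 10.78 = 12.34 million (jobless and actively searching, or on temporary layoff).
Labor force = 198.59 + 12.34 = 210.93 million.
Not in labor force = 16.39 + 14.57 + 65.52 + 18.31 = 114.79 million (those not working and not actively searching are outside the labor force).
Civilian working-age population = 210.93 + 114.79 = 325.72 million.
Unemployment rate = 12.34 / 210.93 = 5.85%.
Labor force participation rate = 210.93 / 325.72 = 64.76%.

Unemployment rate ≈ 5.85%; labor force participation rate ≈ 64.76%.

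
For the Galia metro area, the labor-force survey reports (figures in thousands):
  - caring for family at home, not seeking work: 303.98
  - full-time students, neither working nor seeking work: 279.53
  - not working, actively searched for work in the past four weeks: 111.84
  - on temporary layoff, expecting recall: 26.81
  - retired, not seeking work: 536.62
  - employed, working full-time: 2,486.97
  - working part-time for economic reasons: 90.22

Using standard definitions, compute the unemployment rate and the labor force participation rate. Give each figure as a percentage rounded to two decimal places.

Unemployment rate ≈ 5.11%; labor force participation rate ≈ 70.80%.

Employed = 2,486.97 + 90.22 = 2,577.19 thousand (anyone who worked, including part-time for economic reasons, counts as employed).
Unemployed = 111.84 + 26.81 = 138.65 thousand (jobless and actively searching, or on temporary layoff).
Labor force = 2,577.19 + 138.65 = 2,715.84 thousand.
Not in labor force = 303.98 + 279.53 + 536.62 = 1,120.13 thousand (those not working and not actively searching are outside the labor force).
Civilian working-age population = 2,715.84 + 1,120.13 = 3,835.97 thousand.
Unemployment rate = 138.65 / 2,715.84 = 5.11%.
Labor force participation rate = 2,715.84 / 3,835.97 = 70.80%.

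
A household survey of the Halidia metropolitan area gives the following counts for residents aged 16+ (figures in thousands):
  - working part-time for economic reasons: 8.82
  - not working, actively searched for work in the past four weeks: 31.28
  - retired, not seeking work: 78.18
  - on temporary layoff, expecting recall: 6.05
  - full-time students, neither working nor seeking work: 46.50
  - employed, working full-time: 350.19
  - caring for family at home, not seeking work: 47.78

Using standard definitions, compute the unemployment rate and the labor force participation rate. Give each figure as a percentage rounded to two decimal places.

Employed = 8.82 + 350.19 = 359.01 thousand (anyone who worked, including part-time for economic reasons, counts as employed).
Unemployed = 31.28 + 6.05 = 37.33 thousand (jobless and actively searching, or on temporary layoff).
Labor force = 359.01 + 37.33 = 396.34 thousand.
Not in labor force = 78.18 + 46.50 + 47.78 = 172.46 thousand (those not working and not actively searching are outside the labor force).
Civilian working-age population = 396.34 + 172.46 = 568.80 thousand.
Unemployment rate = 37.33 / 396.34 = 9.42%.
Labor force participation rate = 396.34 / 568.80 = 69.68%.

Unemployment rate ≈ 9.42%; labor force participation rate ≈ 69.68%.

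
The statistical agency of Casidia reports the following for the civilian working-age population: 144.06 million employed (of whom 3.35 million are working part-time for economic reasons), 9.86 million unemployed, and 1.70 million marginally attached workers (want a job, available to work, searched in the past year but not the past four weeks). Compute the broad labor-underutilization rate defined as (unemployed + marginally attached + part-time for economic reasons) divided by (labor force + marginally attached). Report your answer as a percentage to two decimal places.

Broad underutilization rate ≈ 9.58%.

Labor force = 144.06 + 9.86 = 153.92 million.
Numerator = 9.86 + 1.70 + 3.35 = 14.91 million.
Denominator = 153.92 + 1.70 = 155.62 million.
Broad rate = 14.91 / 155.62 = 9.58%.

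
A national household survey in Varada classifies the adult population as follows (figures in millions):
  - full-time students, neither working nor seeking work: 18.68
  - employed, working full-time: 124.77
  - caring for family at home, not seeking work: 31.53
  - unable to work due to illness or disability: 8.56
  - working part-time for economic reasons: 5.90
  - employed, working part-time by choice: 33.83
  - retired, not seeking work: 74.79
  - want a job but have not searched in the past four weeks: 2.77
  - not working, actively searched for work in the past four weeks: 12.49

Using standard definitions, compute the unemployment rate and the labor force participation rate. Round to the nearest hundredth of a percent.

Employed = 124.77 + 5.90 + 33.83 = 164.50 million (anyone who worked, including part-time for economic reasons, counts as employed).
Unemployed = 12.49 million.
Labor force = 164.50 + 12.49 = 176.99 million.
Not in labor force = 18.68 + 31.53 + 8.56 + 74.79 + 2.77 = 136.33 million (those not working and not actively searching are outside the labor force — including those who want a job but have given up searching).
Civilian working-age population = 176.99 + 136.33 = 313.32 million.
Unemployment rate = 12.49 / 176.99 = 7.06%.
Labor force participation rate = 176.99 / 313.32 = 56.49%.

Unemployment rate ≈ 7.06%; labor force participation rate ≈ 56.49%.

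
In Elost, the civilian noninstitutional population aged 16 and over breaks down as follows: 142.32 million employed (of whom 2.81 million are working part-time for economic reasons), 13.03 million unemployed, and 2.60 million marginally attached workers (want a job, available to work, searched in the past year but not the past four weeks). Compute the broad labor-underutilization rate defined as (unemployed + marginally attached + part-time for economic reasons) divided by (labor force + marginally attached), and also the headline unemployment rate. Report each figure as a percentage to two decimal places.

Labor force = 142.32 + 13.03 = 155.35 million.
Numerator = 13.03 + 2.60 + 2.81 = 18.44 million.
Denominator = 155.35 + 2.60 = 157.95 million.
Broad rate = 18.44 / 157.95 = 11.67%.
Headline unemployment rate = 13.03 / 155.35 = 8.39%.

Broad underutilization rate ≈ 11.67%; headline unemployment rate ≈ 8.39%.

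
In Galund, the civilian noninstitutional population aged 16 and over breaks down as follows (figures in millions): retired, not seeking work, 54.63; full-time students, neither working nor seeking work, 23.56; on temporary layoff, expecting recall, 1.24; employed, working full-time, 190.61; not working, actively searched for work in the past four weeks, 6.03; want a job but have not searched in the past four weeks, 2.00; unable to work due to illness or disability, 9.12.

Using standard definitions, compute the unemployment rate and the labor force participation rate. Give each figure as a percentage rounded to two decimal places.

Unemployment rate ≈ 3.67%; labor force participation rate ≈ 68.90%.

Employed = 190.61 million.
Unemployed = 1.24 + 6.03 = 7.27 million (jobless and actively searching, or on temporary layoff).
Labor force = 190.61 + 7.27 = 197.88 million.
Not in labor force = 54.63 + 23.56 + 2.00 + 9.12 = 89.31 million (those not working and not actively searching are outside the labor force — including those who want a job but have given up searching).
Civilian working-age population = 197.88 + 89.31 = 287.19 million.
Unemployment rate = 7.27 / 197.88 = 3.67%.
Labor force participation rate = 197.88 / 287.19 = 68.90%.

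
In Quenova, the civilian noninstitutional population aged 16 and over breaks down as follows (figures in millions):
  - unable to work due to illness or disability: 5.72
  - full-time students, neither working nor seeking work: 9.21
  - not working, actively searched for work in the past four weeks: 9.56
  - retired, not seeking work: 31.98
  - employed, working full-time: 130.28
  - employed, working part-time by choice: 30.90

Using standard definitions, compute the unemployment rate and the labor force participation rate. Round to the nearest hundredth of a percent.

Employed = 130.28 + 30.90 = 161.18 million.
Unemployed = 9.56 million.
Labor force = 161.18 + 9.56 = 170.74 million.
Not in labor force = 5.72 + 9.21 + 31.98 = 46.91 million (those not working and not actively searching are outside the labor force).
Civilian working-age population = 170.74 + 46.91 = 217.65 million.
Unemployment rate = 9.56 / 170.74 = 5.60%.
Labor force participation rate = 170.74 / 217.65 = 78.45%.

Unemployment rate ≈ 5.60%; labor force participation rate ≈ 78.45%.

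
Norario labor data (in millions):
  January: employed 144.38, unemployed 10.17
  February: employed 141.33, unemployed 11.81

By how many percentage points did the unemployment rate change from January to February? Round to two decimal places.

January: labor force = 144.38 + 10.17 = 154.55; u = 10.17/154.55 = 6.58%.
February: labor force = 141.33 + 11.81 = 153.14; u = 11.81/153.14 = 7.71%.
Change = 7.71% − 6.58% = +1.13 pp.

The unemployment rate changed by +1.13 percentage points.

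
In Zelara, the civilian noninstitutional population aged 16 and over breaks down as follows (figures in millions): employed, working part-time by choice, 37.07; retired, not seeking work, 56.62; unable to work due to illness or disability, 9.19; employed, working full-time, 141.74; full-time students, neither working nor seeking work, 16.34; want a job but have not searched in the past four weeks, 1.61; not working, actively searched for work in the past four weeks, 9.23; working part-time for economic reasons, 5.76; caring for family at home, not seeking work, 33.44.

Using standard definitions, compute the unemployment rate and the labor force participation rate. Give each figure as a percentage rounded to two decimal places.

Unemployment rate ≈ 4.76%; labor force participation rate ≈ 62.32%.

Employed = 37.07 + 141.74 + 5.76 = 184.57 million (anyone who worked, including part-time for economic reasons, counts as employed).
Unemployed = 9.23 million.
Labor force = 184.57 + 9.23 = 193.80 million.
Not in labor force = 56.62 + 9.19 + 16.34 + 1.61 + 33.44 = 117.20 million (those not working and not actively searching are outside the labor force — including those who want a job but have given up searching).
Civilian working-age population = 193.80 + 117.20 = 311.00 million.
Unemployment rate = 9.23 / 193.80 = 4.76%.
Labor force participation rate = 193.80 / 311.00 = 62.32%.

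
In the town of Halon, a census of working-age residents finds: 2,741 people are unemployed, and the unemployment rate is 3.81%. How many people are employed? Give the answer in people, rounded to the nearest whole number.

Labor force = U / u = 2,741 / 0.0381 ≈ 71,942.
Employed = labor force − unemployed = 71,942 − 2,741 = 69,201.

About 69,201 are employed.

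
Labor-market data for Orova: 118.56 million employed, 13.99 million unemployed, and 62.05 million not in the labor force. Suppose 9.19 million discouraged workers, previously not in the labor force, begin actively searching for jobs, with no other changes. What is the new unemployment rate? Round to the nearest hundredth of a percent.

New unemployment rate ≈ 16.35%.

Initially, labor force = 118.56 + 13.99 = 132.55 million, so u = 13.99/132.55 = 10.55%.
After the change, unemployed and labor force both rise by 9.19 → E = 118.56, U = 23.18, labor force = 141.74 million.
New unemployment rate = 23.18 / 141.74 = 16.35%.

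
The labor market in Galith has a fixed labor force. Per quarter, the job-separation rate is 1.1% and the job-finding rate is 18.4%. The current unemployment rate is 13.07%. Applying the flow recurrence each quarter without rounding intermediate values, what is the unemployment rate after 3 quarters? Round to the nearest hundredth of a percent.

With a fixed labor force, u_{t+1} = u_t + s·(1−u_t) − f·u_t = u_t·(1−s−f) + s.
Here 1−s−f = 0.805 and s = 0.011.
u_1 = 0.130700 × 0.805 + 0.011 = 0.116214.
u_2 = 0.116214 × 0.805 + 0.011 = 0.104552.
u_3 = 0.104552 × 0.805 + 0.011 = 0.095164.

Unemployment rate after three quarters ≈ 9.52%.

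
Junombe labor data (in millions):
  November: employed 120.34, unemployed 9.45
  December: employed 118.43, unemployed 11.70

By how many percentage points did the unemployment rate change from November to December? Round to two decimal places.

November: labor force = 120.34 + 9.45 = 129.79; u = 9.45/129.79 = 7.28%.
December: labor force = 118.43 + 11.70 = 130.13; u = 11.70/130.13 = 8.99%.
Change = 8.99% − 7.28% = +1.71 pp.

The unemployment rate changed by +1.71 percentage points.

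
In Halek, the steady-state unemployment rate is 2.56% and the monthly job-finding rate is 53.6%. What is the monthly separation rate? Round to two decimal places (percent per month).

Separation rate ≈ 1.41% per month.

From u* = s/(s+f): s = u·f/(1−u).
s = 0.0256 × 53.6 / (1 − 0.0256) = 1.3722 / 0.9744 ≈ 1.41% per month.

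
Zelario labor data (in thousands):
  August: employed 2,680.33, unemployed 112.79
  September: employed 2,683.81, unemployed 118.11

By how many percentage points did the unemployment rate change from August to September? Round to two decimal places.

The unemployment rate changed by +0.18 percentage points.

August: labor force = 2,680.33 + 112.79 = 2,793.12; u = 112.79/2,793.12 = 4.04%.
September: labor force = 2,683.81 + 118.11 = 2,801.92; u = 118.11/2,801.92 = 4.22%.
Change = 4.22% − 4.04% = +0.18 pp.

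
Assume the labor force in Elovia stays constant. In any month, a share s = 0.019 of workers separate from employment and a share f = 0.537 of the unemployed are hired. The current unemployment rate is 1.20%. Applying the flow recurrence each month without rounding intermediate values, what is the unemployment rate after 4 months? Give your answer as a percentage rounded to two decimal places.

With a fixed labor force, u_{t+1} = u_t + s·(1−u_t) − f·u_t = u_t·(1−s−f) + s.
Here 1−s−f = 0.444 and s = 0.019.
u_1 = 0.012000 × 0.444 + 0.019 = 0.024328.
u_2 = 0.024328 × 0.444 + 0.019 = 0.029802.
u_3 = 0.029802 × 0.444 + 0.019 = 0.032232.
u_4 = 0.032232 × 0.444 + 0.019 = 0.033311.

Unemployment rate after four months ≈ 3.33%.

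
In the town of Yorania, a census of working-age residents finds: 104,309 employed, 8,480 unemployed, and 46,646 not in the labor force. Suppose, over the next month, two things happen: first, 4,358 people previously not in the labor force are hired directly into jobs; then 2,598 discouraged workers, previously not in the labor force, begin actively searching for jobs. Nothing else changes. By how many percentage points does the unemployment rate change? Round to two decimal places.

The unemployment rate changes by +1.73 percentage points.

Initially, labor force = 104,309 + 8,480 = 112,789, so u = 8,480/112,789 = 7.52%.
After the first change, employed and labor force both rise by 4,358; unemployed unchanged → E = 108,667, U = 8,480, labor force = 117,147.
After the second change, unemployed and labor force both rise by 2,598 → E = 108,667, U = 11,078, labor force = 119,745.
New unemployment rate = 11,078 / 119,745 = 9.25%.
Change = 9.25% − 7.52% = +1.73 percentage points.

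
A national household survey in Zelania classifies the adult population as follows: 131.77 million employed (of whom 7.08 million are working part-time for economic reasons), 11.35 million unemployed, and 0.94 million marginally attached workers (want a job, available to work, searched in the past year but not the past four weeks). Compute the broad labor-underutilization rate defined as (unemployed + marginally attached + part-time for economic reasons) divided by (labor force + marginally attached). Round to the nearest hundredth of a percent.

Labor force = 131.77 + 11.35 = 143.12 million.
Numerator = 11.35 + 0.94 + 7.08 = 19.37 million.
Denominator = 143.12 + 0.94 = 144.06 million.
Broad rate = 19.37 / 144.06 = 13.45%.

Broad underutilization rate ≈ 13.45%.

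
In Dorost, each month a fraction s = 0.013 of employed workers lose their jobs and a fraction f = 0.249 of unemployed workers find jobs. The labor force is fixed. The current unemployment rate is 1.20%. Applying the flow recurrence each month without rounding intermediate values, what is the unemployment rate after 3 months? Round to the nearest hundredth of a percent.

Unemployment rate after three months ≈ 3.45%.

With a fixed labor force, u_{t+1} = u_t + s·(1−u_t) − f·u_t = u_t·(1−s−f) + s.
Here 1−s−f = 0.738 and s = 0.013.
u_1 = 0.012000 × 0.738 + 0.013 = 0.021856.
u_2 = 0.021856 × 0.738 + 0.013 = 0.029130.
u_3 = 0.029130 × 0.738 + 0.013 = 0.034498.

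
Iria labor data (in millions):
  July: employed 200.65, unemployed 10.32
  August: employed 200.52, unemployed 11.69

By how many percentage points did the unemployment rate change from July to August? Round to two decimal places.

The unemployment rate changed by +0.62 percentage points.

July: labor force = 200.65 + 10.32 = 210.97; u = 10.32/210.97 = 4.89%.
August: labor force = 200.52 + 11.69 = 212.21; u = 11.69/212.21 = 5.51%.
Change = 5.51% − 4.89% = +0.62 pp.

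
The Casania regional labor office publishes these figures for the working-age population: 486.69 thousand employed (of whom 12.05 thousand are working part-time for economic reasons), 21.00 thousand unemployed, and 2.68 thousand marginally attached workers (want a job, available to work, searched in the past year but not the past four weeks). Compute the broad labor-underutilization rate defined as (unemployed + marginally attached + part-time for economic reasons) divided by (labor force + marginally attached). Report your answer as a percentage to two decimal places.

Labor force = 486.69 + 21.00 = 507.69 thousand.
Numerator = 21.00 + 2.68 + 12.05 = 35.73 thousand.
Denominator = 507.69 + 2.68 = 510.37 thousand.
Broad rate = 35.73 / 510.37 = 7.00%.

Broad underutilization rate ≈ 7.00%.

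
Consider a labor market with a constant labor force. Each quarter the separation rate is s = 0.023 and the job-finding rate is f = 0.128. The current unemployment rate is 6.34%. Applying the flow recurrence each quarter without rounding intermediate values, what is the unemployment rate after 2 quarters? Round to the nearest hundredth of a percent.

Unemployment rate after two quarters ≈ 8.82%.

With a fixed labor force, u_{t+1} = u_t + s·(1−u_t) − f·u_t = u_t·(1−s−f) + s.
Here 1−s−f = 0.849 and s = 0.023.
u_1 = 0.063400 × 0.849 + 0.023 = 0.076827.
u_2 = 0.076827 × 0.849 + 0.023 = 0.088226.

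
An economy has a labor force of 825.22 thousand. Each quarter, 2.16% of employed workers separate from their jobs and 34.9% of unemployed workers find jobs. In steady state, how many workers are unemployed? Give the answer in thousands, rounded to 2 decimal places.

About 48.10 thousand are unemployed in steady state.

Steady-state unemployment rate u* = s/(s+f) = 2.16/(2.16+34.9) = 0.058284.
Unemployed = u* × labor force = 0.058284 × 825.22 ≈ 48.10 thousand.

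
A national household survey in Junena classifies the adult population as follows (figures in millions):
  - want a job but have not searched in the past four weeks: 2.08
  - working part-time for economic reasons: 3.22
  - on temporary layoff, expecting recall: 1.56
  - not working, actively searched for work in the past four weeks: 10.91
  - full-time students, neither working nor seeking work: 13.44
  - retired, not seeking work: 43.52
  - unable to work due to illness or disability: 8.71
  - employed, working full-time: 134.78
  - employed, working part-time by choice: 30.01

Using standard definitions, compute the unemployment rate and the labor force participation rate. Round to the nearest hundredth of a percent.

Unemployment rate ≈ 6.91%; labor force participation rate ≈ 72.71%.

Employed = 3.22 + 134.78 + 30.01 = 168.01 million (anyone who worked, including part-time for economic reasons, counts as employed).
Unemployed = 1.56 + 10.91 = 12.47 million (jobless and actively searching, or on temporary layoff).
Labor force = 168.01 + 12.47 = 180.48 million.
Not in labor force = 2.08 + 13.44 + 43.52 + 8.71 = 67.75 million (those not working and not actively searching are outside the labor force — including those who want a job but have given up searching).
Civilian working-age population = 180.48 + 67.75 = 248.23 million.
Unemployment rate = 12.47 / 180.48 = 6.91%.
Labor force participation rate = 180.48 / 248.23 = 72.71%.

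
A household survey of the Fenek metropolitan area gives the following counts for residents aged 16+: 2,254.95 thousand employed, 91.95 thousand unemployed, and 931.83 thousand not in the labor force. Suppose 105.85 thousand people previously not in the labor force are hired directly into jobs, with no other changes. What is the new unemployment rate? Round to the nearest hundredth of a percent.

New unemployment rate ≈ 3.75%.

Initially, labor force = 2,254.95 + 91.95 = 2,346.90 thousand, so u = 91.95/2,346.90 = 3.92%.
After the change, employed and labor force both rise by 105.85; unemployed unchanged → E = 2,360.80, U = 91.95, labor force = 2,452.75 thousand.
New unemployment rate = 91.95 / 2,452.75 = 3.75%.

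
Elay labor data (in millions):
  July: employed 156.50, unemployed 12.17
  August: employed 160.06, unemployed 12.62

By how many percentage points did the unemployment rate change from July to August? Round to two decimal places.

July: labor force = 156.50 + 12.17 = 168.67; u = 12.17/168.67 = 7.22%.
August: labor force = 160.06 + 12.62 = 172.68; u = 12.62/172.68 = 7.31%.
Change = 7.31% − 7.22% = +0.09 pp.

The unemployment rate changed by +0.09 percentage points.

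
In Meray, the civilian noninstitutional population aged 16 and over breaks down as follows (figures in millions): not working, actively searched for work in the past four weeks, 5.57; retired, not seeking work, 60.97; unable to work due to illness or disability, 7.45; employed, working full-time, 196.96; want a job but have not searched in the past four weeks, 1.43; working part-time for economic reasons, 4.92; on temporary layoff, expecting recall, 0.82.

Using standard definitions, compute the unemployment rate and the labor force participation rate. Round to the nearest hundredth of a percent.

Unemployment rate ≈ 3.07%; labor force participation rate ≈ 74.88%.

Employed = 196.96 + 4.92 = 201.88 million (anyone who worked, including part-time for economic reasons, counts as employed).
Unemployed = 5.57 + 0.82 = 6.39 million (jobless and actively searching, or on temporary layoff).
Labor force = 201.88 + 6.39 = 208.27 million.
Not in labor force = 60.97 + 7.45 + 1.43 = 69.85 million (those not working and not actively searching are outside the labor force — including those who want a job but have given up searching).
Civilian working-age population = 208.27 + 69.85 = 278.12 million.
Unemployment rate = 6.39 / 208.27 = 3.07%.
Labor force participation rate = 208.27 / 278.12 = 74.88%.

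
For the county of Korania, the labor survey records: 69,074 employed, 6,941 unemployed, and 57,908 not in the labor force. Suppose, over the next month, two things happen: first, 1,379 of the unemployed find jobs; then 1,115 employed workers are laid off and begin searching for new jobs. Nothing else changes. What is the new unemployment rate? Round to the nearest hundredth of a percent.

Initially, labor force = 69,074 + 6,941 = 76,015, so u = 6,941/76,015 = 9.13%.
After the first change, unemployed falls and employed rises by 1,379; labor force unchanged → E = 70,453, U = 5,562, labor force = 76,015.
After the second change, employed falls and unemployed rises by 1,115; labor force unchanged → E = 69,338, U = 6,677, labor force = 76,015.
New unemployment rate = 6,677 / 76,015 = 8.78%.

New unemployment rate ≈ 8.78%.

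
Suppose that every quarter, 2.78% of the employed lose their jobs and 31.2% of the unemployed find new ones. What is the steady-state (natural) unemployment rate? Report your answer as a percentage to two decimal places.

At steady state the flows balance: s·E = f·U, so U/(E+U) = s/(s+f).
u* = 2.78 / (2.78 + 31.2) = 2.78 / 33.98 = 8.18%.

Steady-state unemployment rate ≈ 8.18%.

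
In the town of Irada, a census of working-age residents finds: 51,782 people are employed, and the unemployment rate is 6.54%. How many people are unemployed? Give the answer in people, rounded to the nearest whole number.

About 3,624 are unemployed.

Let U be the number unemployed. The labor force is E + U, and U/(E+U) = 0.0654.
So U = 0.0654 × 51,782 / (1 − 0.0654) = 3386.54 / 0.9346 ≈ 3,624.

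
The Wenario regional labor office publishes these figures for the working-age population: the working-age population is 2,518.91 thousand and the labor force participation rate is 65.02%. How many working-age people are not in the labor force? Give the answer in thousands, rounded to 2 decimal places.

Share not in the labor force = 1 − 0.6502 = 0.3498.
Not in labor force = 0.3498 × 2,518.91 ≈ 881.11 thousand.

About 881.11 thousand are not in the labor force.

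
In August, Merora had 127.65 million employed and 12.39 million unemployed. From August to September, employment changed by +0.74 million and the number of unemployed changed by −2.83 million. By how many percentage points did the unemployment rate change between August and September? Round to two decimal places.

The unemployment rate changed by −1.92 percentage points.

August: labor force = 127.65 + 12.39 = 140.04; u = 12.39/140.04 = 8.85%.
September: labor force = 128.39 + 9.56 = 137.95; u = 9.56/137.95 = 6.93%.
Change = 6.93% − 8.85% = −1.92 pp.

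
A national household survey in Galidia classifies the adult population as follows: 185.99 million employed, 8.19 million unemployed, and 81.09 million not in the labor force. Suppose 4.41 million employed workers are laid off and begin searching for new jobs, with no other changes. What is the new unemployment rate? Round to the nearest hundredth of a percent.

New unemployment rate ≈ 6.49%.

Initially, labor force = 185.99 + 8.19 = 194.18 million, so u = 8.19/194.18 = 4.22%.
After the change, employed falls and unemployed rises by 4.41; labor force unchanged → E = 181.58, U = 12.60, labor force = 194.18 million.
New unemployment rate = 12.60 / 194.18 = 6.49%.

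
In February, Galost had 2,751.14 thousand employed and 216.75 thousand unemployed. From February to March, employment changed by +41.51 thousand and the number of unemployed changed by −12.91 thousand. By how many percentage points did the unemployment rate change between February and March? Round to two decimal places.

February: labor force = 2,751.14 + 216.75 = 2,967.89; u = 216.75/2,967.89 = 7.30%.
March: labor force = 2,792.65 + 203.84 = 2,996.49; u = 203.84/2,996.49 = 6.80%.
Change = 6.80% − 7.30% = −0.50 pp.

The unemployment rate changed by −0.50 percentage points.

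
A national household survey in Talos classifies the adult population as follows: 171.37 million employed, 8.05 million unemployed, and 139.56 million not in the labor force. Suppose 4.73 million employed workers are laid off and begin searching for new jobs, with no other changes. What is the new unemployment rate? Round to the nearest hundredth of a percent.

New unemployment rate ≈ 7.12%.

Initially, labor force = 171.37 + 8.05 = 179.42 million, so u = 8.05/179.42 = 4.49%.
After the change, employed falls and unemployed rises by 4.73; labor force unchanged → E = 166.64, U = 12.78, labor force = 179.42 million.
New unemployment rate = 12.78 / 179.42 = 7.12%.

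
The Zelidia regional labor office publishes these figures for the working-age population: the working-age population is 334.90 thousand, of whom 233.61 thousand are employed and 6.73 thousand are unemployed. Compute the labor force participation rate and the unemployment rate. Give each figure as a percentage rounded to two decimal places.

Labor force = employed + unemployed = 233.61 + 6.73 = 240.34 thousand.
Unemployment rate = 6.73 / 240.34 = 2.80%.
Labor force participation rate = 240.34 / 334.90 = 71.76%.

Labor force participation rate ≈ 71.76%; unemployment rate ≈ 2.80%.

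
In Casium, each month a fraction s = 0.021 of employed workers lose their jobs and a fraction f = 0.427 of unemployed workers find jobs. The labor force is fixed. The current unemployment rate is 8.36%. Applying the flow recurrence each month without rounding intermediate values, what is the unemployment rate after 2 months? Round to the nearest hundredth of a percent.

Unemployment rate after two months ≈ 5.81%.

With a fixed labor force, u_{t+1} = u_t + s·(1−u_t) − f·u_t = u_t·(1−s−f) + s.
Here 1−s−f = 0.552 and s = 0.021.
u_1 = 0.083600 × 0.552 + 0.021 = 0.067147.
u_2 = 0.067147 × 0.552 + 0.021 = 0.058065.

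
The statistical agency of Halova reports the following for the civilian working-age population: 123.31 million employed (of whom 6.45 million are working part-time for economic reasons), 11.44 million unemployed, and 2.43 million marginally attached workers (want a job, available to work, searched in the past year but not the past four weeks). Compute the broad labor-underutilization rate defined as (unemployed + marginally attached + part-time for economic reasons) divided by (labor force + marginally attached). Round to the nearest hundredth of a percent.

Broad underutilization rate ≈ 14.81%.

Labor force = 123.31 + 11.44 = 134.75 million.
Numerator = 11.44 + 2.43 + 6.45 = 20.32 million.
Denominator = 134.75 + 2.43 = 137.18 million.
Broad rate = 20.32 / 137.18 = 14.81%.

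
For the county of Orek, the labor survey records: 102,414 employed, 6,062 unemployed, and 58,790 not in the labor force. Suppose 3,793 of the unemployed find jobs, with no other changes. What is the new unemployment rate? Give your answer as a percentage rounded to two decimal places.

Initially, labor force = 102,414 + 6,062 = 108,476, so u = 6,062/108,476 = 5.59%.
After the change, unemployed falls and employed rises by 3,793; labor force unchanged → E = 106,207, U = 2,269, labor force = 108,476.
New unemployment rate = 2,269 / 108,476 = 2.09%.

New unemployment rate ≈ 2.09%.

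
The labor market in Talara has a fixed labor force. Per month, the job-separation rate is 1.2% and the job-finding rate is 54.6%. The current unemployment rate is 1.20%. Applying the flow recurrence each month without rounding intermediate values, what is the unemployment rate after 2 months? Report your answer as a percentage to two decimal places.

Unemployment rate after two months ≈ 1.96%.

With a fixed labor force, u_{t+1} = u_t + s·(1−u_t) − f·u_t = u_t·(1−s−f) + s.
Here 1−s−f = 0.442 and s = 0.012.
u_1 = 0.012000 × 0.442 + 0.012 = 0.017304.
u_2 = 0.017304 × 0.442 + 0.012 = 0.019648.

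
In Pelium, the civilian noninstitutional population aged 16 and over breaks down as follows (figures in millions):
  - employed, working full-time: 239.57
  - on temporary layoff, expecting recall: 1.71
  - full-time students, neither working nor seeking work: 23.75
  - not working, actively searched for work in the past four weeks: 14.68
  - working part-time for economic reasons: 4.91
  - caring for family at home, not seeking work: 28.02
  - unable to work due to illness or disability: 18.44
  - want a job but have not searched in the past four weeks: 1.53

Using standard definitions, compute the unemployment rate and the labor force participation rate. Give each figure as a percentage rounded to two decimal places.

Employed = 239.57 + 4.91 = 244.48 million (anyone who worked, including part-time for economic reasons, counts as employed).
Unemployed = 1.71 + 14.68 = 16.39 million (jobless and actively searching, or on temporary layoff).
Labor force = 244.48 + 16.39 = 260.87 million.
Not in labor force = 23.75 + 28.02 + 18.44 + 1.53 = 71.74 million (those not working and not actively searching are outside the labor force — including those who want a job but have given up searching).
Civilian working-age population = 260.87 + 71.74 = 332.61 million.
Unemployment rate = 16.39 / 260.87 = 6.28%.
Labor force participation rate = 260.87 / 332.61 = 78.43%.

Unemployment rate ≈ 6.28%; labor force participation rate ≈ 78.43%.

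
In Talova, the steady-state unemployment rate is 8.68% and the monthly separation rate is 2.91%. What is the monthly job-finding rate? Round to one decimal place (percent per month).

From u* = s/(s+f): f = s·(1−u)/u.
f = 2.91 × (1 − 0.0868) / 0.0868 = 2.6574 / 0.0868 ≈ 30.6% per month.

Job-finding rate ≈ 30.6% per month.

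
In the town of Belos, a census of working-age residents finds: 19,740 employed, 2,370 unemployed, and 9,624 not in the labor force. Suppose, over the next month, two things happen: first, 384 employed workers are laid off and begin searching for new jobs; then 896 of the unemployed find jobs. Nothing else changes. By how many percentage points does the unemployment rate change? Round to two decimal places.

Initially, labor force = 19,740 + 2,370 = 22,110, so u = 2,370/22,110 = 10.72%.
After the first change, employed falls and unemployed rises by 384; labor force unchanged → E = 19,356, U = 2,754, labor force = 22,110.
After the second change, unemployed falls and employed rises by 896; labor force unchanged → E = 20,252, U = 1,858, labor force = 22,110.
New unemployment rate = 1,858 / 22,110 = 8.40%.
Change = 8.40% − 10.72% = −2.32 percentage points.

The unemployment rate changes by −2.32 percentage points.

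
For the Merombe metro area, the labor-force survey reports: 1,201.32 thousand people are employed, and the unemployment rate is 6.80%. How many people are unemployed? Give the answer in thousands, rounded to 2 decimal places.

Let U be the number unemployed. The labor force is E + U, and U/(E+U) = 0.0680.
So U = 0.0680 × 1,201.32 / (1 − 0.0680) = 81.6898 / 0.9320 ≈ 87.65 thousand.

About 87.65 thousand are unemployed.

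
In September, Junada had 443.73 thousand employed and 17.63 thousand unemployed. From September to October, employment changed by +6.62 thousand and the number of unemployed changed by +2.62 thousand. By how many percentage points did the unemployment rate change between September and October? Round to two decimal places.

September: labor force = 443.73 + 17.63 = 461.36; u = 17.63/461.36 = 3.82%.
October: labor force = 450.35 + 20.25 = 470.60; u = 20.25/470.60 = 4.30%.
Change = 4.30% − 3.82% = +0.48 pp.

The unemployment rate changed by +0.48 percentage points.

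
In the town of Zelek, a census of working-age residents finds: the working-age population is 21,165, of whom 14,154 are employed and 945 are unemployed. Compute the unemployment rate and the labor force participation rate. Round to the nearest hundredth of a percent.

Labor force = employed + unemployed = 14,154 + 945 = 15,099.
Unemployment rate = 945 / 15,099 = 6.26%.
Labor force participation rate = 15,099 / 21,165 = 71.34%.

Unemployment rate ≈ 6.26%; labor force participation rate ≈ 71.34%.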